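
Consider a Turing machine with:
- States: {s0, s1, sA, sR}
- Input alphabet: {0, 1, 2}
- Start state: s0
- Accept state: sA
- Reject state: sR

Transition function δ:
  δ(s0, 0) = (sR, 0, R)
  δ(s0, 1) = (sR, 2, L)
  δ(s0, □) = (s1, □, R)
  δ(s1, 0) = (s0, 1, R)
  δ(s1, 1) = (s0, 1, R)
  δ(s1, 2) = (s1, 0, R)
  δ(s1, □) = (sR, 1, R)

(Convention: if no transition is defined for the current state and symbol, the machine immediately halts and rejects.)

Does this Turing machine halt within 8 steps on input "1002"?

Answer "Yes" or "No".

Execution trace:
Initial: [s0]1002
Step 1: δ(s0, 1) = (sR, 2, L) → [sR]□2002

The machine reaches the reject state sR and halts.
The machine halted after 1 step (within the 8-step bound).

Answer: Yes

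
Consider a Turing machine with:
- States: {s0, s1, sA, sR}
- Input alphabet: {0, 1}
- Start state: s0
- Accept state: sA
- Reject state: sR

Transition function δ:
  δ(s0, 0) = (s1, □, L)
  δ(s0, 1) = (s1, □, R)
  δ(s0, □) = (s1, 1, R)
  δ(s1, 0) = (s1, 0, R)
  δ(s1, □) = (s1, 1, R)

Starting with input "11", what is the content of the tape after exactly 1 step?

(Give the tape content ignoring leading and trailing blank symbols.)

Execution trace:
Initial: [s0]11
Step 1: δ(s0, 1) = (s1, □, R) → □[s1]1

No transition is defined for δ(s1, 1). By convention the machine halts and rejects.

After 1 step, the tape (ignoring leading/trailing blanks) is: 1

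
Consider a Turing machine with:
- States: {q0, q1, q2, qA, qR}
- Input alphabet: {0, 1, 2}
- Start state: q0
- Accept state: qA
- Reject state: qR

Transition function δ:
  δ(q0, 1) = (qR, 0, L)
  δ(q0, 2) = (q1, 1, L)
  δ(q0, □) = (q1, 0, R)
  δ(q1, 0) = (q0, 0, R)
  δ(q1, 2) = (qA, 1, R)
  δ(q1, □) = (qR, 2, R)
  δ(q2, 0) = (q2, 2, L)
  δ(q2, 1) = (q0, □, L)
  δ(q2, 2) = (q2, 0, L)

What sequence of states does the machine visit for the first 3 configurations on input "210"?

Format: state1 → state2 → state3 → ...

Execution trace:
Initial: [q0]210
Step 1: δ(q0, 2) = (q1, 1, L) → [q1]□110
Step 2: δ(q1, □) = (qR, 2, R) → 2[qR]110

The machine reaches the reject state qR and halts.

State sequence: q0 → q1 → qR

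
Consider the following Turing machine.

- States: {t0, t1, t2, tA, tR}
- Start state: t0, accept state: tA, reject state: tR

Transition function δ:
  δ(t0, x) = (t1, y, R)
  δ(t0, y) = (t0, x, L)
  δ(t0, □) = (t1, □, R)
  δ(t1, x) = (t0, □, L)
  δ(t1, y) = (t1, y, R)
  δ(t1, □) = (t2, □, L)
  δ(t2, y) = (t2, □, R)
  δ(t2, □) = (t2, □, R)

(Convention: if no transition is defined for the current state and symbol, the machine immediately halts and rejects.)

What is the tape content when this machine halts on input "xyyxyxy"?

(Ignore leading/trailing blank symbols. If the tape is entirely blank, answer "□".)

Execution trace:
Initial: [t0]xyyxyxy
Step 1: δ(t0, x) = (t1, y, R) → y[t1]yyxyxy
Step 2: δ(t1, y) = (t1, y, R) → yy[t1]yxyxy
Step 3: δ(t1, y) = (t1, y, R) → yyy[t1]xyxy
Step 4: δ(t1, x) = (t0, □, L) → yy[t0]y□yxy
Step 5: δ(t0, y) = (t0, x, L) → y[t0]yx□yxy
Step 6: δ(t0, y) = (t0, x, L) → [t0]yxx□yxy
Step 7: δ(t0, y) = (t0, x, L) → [t0]□xxx□yxy
Step 8: δ(t0, □) = (t1, □, R) → □[t1]xxx□yxy
Step 9: δ(t1, x) = (t0, □, L) → [t0]□□xx□yxy
Step 10: δ(t0, □) = (t1, □, R) → □[t1]□xx□yxy
Step 11: δ(t1, □) = (t2, □, L) → [t2]□□xx□yxy
Step 12: δ(t2, □) = (t2, □, R) → □[t2]□xx□yxy
Step 13: δ(t2, □) = (t2, □, R) → □□[t2]xx□yxy

No transition is defined for δ(t2, x). By convention the machine halts and rejects.

Final tape (ignoring leading/trailing blanks): xx□yxy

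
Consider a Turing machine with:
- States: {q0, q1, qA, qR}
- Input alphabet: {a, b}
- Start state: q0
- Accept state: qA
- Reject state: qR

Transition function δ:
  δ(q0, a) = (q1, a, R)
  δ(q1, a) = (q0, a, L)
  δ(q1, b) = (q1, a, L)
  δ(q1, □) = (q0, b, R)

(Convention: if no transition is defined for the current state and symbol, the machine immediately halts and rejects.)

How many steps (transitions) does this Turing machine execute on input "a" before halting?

Execution trace:
Initial: [q0]a
Step 1: δ(q0, a) = (q1, a, R) → a[q1]□
Step 2: δ(q1, □) = (q0, b, R) → ab[q0]□

No transition is defined for δ(q0, □). By convention the machine halts and rejects.

The machine executed 2 steps before halting.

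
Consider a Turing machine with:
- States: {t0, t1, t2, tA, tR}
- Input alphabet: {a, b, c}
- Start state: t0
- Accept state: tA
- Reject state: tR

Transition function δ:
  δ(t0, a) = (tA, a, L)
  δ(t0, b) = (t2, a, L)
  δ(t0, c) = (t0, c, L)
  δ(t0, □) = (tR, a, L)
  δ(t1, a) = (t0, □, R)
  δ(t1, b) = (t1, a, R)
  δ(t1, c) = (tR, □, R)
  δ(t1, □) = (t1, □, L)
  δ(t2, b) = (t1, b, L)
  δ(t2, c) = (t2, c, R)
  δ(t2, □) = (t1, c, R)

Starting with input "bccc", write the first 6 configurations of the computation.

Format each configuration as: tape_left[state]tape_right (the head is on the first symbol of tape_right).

Transitions applied:
Step 1: δ(t0, b) = (t2, a, L)
Step 2: δ(t2, □) = (t1, c, R)
Step 3: δ(t1, a) = (t0, □, R)
Step 4: δ(t0, c) = (t0, c, L)
Step 5: δ(t0, □) = (tR, a, L)

The first 6 configurations are:
[t0]bccc ⊢ [t2]□accc ⊢ c[t1]accc ⊢ c□[t0]ccc ⊢ c[t0]□ccc ⊢ [tR]caccc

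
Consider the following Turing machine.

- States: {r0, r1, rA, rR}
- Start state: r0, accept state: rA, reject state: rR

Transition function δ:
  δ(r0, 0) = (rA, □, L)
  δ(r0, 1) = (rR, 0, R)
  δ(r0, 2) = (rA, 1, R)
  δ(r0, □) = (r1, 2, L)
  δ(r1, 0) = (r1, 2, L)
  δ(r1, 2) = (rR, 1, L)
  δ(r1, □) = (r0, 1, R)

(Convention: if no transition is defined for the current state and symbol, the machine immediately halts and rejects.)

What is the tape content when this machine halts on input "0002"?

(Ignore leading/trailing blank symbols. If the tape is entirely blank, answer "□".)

Execution trace:
Initial: [r0]0002
Step 1: δ(r0, 0) = (rA, □, L) → [rA]□□002

The machine reaches the accept state rA and halts.

Final tape (ignoring leading/trailing blanks): 002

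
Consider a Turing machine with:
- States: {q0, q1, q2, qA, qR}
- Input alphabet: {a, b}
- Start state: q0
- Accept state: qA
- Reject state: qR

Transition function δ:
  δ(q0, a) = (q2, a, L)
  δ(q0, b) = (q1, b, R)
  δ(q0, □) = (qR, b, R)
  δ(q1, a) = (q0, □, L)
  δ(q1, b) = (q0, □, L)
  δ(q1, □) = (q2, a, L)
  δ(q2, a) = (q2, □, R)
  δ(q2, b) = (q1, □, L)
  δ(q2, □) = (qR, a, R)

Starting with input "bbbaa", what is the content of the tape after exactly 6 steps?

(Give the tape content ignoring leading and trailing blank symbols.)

Execution trace:
Initial: [q0]bbbaa
Step 1: δ(q0, b) = (q1, b, R) → b[q1]bbaa
Step 2: δ(q1, b) = (q0, □, L) → [q0]b□baa
Step 3: δ(q0, b) = (q1, b, R) → b[q1]□baa
Step 4: δ(q1, □) = (q2, a, L) → [q2]babaa
Step 5: δ(q2, b) = (q1, □, L) → [q1]□□abaa
Step 6: δ(q1, □) = (q2, a, L) → [q2]□a□abaa

After 6 steps, the tape (ignoring leading/trailing blanks) is: a□abaa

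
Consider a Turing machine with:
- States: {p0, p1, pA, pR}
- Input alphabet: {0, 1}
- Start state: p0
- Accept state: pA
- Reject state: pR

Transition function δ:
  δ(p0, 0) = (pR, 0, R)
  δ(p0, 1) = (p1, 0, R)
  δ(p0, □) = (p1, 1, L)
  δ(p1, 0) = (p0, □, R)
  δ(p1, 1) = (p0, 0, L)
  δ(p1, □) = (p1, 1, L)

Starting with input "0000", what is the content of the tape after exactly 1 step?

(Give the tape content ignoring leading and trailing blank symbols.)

Execution trace:
Initial: [p0]0000
Step 1: δ(p0, 0) = (pR, 0, R) → 0[pR]000

The machine reaches the reject state pR and halts.

After 1 step, the tape (ignoring leading/trailing blanks) is: 0000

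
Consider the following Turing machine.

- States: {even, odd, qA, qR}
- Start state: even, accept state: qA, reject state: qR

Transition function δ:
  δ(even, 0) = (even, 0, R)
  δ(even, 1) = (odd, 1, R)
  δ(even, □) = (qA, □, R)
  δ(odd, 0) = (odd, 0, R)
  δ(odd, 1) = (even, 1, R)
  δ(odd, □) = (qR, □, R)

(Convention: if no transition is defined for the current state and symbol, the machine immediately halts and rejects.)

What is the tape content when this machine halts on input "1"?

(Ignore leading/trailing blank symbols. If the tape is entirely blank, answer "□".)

Execution trace:
Initial: [even]1
Step 1: δ(even, 1) = (odd, 1, R) → 1[odd]□
Step 2: δ(odd, □) = (qR, □, R) → 1□[qR]□

The machine reaches the reject state qR and halts.

Final tape (ignoring leading/trailing blanks): 1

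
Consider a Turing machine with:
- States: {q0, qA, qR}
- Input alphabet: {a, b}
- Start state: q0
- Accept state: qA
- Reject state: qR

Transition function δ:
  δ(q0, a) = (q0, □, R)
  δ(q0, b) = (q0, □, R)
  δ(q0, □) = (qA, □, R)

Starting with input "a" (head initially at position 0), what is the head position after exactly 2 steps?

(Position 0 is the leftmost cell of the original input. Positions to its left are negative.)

Execution trace (head position shown):
Step 0: [q0]a  (head at position 0)
Step 1: move right → □[q0]□  (head at position 1)
Step 2: move right → □□[qA]□  (head at position 2)

After 2 steps, the head is at position 2.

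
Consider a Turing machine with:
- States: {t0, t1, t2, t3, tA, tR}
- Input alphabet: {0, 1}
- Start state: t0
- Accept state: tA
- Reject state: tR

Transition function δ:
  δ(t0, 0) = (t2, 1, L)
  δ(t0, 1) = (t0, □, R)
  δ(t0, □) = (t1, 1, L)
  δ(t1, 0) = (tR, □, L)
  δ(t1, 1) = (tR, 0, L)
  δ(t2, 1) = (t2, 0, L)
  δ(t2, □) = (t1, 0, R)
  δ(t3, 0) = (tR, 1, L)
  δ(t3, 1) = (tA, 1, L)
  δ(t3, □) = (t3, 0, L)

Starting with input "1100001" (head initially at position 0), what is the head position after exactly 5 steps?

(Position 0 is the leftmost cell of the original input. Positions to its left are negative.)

Execution trace (head position shown):
Step 0: [t0]1100001  (head at position 0)
Step 1: move right → □[t0]100001  (head at position 1)
Step 2: move right → □□[t0]00001  (head at position 2)
Step 3: move left → □[t2]□10001  (head at position 1)
Step 4: move right → □0[t1]10001  (head at position 2)
Step 5: move left → □[tR]000001  (head at position 1)

After 5 steps, the head is at position 1.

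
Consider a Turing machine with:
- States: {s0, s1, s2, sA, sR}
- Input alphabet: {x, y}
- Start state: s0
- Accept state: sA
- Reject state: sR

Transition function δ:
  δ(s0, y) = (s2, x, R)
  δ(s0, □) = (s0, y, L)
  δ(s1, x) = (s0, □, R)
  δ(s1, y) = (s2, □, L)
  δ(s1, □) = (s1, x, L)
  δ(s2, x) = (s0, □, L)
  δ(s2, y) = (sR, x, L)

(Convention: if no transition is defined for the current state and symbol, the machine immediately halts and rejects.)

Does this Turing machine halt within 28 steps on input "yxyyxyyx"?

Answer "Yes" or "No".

Execution trace:
Initial: [s0]yxyyxyyx
Step 1: δ(s0, y) = (s2, x, R) → x[s2]xyyxyyx
Step 2: δ(s2, x) = (s0, □, L) → [s0]x□yyxyyx

No transition is defined for δ(s0, x). By convention the machine halts and rejects.
The machine halted after 2 steps (within the 28-step bound).

Answer: Yes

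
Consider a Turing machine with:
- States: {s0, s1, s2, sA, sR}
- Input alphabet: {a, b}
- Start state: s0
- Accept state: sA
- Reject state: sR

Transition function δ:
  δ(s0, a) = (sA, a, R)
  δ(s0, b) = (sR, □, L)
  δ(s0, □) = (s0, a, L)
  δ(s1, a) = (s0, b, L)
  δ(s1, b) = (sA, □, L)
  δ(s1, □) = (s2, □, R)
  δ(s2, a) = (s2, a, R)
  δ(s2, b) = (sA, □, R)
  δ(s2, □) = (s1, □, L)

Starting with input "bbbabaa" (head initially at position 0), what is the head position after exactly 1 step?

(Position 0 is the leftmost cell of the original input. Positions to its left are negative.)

Execution trace (head position shown):
Step 0: [s0]bbbabaa  (head at position 0)
Step 1: move left → [sR]□□bbabaa  (head at position -1)

After 1 step, the head is at position -1.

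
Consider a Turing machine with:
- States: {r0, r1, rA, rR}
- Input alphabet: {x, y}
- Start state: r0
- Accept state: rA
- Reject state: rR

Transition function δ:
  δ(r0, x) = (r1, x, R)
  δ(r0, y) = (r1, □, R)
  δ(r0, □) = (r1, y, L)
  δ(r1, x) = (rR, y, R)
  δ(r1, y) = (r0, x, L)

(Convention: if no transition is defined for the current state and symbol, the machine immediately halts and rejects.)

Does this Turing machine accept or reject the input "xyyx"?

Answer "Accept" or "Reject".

Execution trace:
Initial: [r0]xyyx
Step 1: δ(r0, x) = (r1, x, R) → x[r1]yyx
Step 2: δ(r1, y) = (r0, x, L) → [r0]xxyx
Step 3: δ(r0, x) = (r1, x, R) → x[r1]xyx
Step 4: δ(r1, x) = (rR, y, R) → xy[rR]yx

The machine reaches the reject state rR and halts.

Answer: Reject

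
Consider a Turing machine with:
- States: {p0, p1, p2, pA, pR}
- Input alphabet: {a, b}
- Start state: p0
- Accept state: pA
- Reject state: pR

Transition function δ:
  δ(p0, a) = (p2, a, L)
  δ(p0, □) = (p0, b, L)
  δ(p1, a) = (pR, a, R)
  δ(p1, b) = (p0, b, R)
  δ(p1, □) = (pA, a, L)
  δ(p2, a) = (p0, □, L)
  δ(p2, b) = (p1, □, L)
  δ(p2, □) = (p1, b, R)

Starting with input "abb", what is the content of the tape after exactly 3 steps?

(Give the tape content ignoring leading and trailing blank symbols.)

Execution trace:
Initial: [p0]abb
Step 1: δ(p0, a) = (p2, a, L) → [p2]□abb
Step 2: δ(p2, □) = (p1, b, R) → b[p1]abb
Step 3: δ(p1, a) = (pR, a, R) → ba[pR]bb

The machine reaches the reject state pR and halts.

After 3 steps, the tape (ignoring leading/trailing blanks) is: babb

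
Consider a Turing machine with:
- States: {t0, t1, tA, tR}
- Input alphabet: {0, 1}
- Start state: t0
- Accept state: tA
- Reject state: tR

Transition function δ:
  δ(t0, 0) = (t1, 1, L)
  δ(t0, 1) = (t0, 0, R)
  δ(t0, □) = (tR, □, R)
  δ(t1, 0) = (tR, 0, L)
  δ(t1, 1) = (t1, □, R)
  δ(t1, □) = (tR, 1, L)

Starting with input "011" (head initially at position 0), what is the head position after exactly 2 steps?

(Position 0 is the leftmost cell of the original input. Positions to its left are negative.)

Execution trace (head position shown):
Step 0: [t0]011  (head at position 0)
Step 1: move left → [t1]□111  (head at position -1)
Step 2: move left → [tR]□1111  (head at position -2)

After 2 steps, the head is at position -2.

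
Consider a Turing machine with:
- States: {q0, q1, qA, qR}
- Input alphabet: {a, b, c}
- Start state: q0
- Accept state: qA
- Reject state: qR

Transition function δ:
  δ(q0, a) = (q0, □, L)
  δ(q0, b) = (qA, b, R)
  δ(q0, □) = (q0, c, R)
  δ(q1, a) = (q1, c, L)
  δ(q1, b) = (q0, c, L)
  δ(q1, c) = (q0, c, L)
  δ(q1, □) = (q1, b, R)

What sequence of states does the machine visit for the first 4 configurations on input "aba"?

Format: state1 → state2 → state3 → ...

Execution trace:
Initial: [q0]aba
Step 1: δ(q0, a) = (q0, □, L) → [q0]□□ba
Step 2: δ(q0, □) = (q0, c, R) → c[q0]□ba
Step 3: δ(q0, □) = (q0, c, R) → cc[q0]ba

State sequence: q0 → q0 → q0 → q0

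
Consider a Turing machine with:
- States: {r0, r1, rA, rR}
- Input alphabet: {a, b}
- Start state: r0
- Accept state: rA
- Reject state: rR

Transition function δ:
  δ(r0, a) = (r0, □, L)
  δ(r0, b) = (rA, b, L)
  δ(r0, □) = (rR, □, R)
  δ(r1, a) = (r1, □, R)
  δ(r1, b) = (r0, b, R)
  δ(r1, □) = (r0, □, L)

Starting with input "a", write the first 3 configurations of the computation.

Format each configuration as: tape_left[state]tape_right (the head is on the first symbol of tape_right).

Transitions applied:
Step 1: δ(r0, a) = (r0, □, L)
Step 2: δ(r0, □) = (rR, □, R)

The first 3 configurations are:
[r0]a ⊢ [r0]□□ ⊢ □[rR]□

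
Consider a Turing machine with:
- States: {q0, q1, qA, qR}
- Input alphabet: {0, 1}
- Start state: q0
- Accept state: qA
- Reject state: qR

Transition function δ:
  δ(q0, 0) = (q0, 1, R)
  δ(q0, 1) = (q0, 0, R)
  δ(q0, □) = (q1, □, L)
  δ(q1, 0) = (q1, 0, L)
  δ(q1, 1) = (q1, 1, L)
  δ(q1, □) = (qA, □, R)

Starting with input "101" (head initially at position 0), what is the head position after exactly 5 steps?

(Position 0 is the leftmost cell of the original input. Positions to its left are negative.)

Execution trace (head position shown):
Step 0: [q0]101  (head at position 0)
Step 1: move right → 0[q0]01  (head at position 1)
Step 2: move right → 01[q0]1  (head at position 2)
Step 3: move right → 010[q0]□  (head at position 3)
Step 4: move left → 01[q1]0□  (head at position 2)
Step 5: move left → 0[q1]10□  (head at position 1)

After 5 steps, the head is at position 1.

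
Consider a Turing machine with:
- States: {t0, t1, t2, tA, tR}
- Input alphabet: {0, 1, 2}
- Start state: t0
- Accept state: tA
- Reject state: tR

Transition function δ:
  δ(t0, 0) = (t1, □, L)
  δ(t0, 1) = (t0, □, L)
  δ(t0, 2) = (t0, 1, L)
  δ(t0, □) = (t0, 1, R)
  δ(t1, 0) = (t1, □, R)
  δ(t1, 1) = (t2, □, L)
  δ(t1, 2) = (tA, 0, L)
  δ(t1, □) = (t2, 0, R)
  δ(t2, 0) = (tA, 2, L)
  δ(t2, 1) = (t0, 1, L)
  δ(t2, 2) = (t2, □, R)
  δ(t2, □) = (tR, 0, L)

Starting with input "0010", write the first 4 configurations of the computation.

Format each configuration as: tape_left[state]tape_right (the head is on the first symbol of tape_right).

Transitions applied:
Step 1: δ(t0, 0) = (t1, □, L)
Step 2: δ(t1, □) = (t2, 0, R)
Step 3: δ(t2, □) = (tR, 0, L)

The first 4 configurations are:
[t0]0010 ⊢ [t1]□□010 ⊢ 0[t2]□010 ⊢ [tR]00010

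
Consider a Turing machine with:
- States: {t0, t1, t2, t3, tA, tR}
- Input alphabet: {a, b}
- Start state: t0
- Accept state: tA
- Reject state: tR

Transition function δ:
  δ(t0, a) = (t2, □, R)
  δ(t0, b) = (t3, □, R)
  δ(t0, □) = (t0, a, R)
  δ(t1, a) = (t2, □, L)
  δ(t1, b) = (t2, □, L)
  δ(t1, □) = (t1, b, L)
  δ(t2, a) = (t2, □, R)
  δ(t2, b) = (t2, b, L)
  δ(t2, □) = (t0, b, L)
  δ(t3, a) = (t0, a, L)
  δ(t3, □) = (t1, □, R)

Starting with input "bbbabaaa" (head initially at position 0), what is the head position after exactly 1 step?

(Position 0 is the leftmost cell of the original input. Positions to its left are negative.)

Execution trace (head position shown):
Step 0: [t0]bbbabaaa  (head at position 0)
Step 1: move right → □[t3]bbabaaa  (head at position 1)

After 1 step, the head is at position 1.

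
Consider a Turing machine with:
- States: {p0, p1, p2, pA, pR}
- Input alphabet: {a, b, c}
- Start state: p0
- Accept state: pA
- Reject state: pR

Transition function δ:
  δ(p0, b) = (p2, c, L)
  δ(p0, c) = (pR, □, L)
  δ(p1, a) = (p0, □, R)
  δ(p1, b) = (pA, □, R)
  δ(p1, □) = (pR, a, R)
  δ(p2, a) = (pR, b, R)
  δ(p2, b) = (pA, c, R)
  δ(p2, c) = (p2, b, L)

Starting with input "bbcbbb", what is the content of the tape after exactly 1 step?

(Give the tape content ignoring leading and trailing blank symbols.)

Execution trace:
Initial: [p0]bbcbbb
Step 1: δ(p0, b) = (p2, c, L) → [p2]□cbcbbb

No transition is defined for δ(p2, □). By convention the machine halts and rejects.

After 1 step, the tape (ignoring leading/trailing blanks) is: cbcbbb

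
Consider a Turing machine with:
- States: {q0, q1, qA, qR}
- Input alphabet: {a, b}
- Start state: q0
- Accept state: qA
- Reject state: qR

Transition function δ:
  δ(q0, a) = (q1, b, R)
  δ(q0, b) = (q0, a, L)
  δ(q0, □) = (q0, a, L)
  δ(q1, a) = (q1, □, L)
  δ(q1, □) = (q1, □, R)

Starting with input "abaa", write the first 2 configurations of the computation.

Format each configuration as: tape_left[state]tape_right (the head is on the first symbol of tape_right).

Transitions applied:
Step 1: δ(q0, a) = (q1, b, R)

The first 2 configurations are:
[q0]abaa ⊢ b[q1]baa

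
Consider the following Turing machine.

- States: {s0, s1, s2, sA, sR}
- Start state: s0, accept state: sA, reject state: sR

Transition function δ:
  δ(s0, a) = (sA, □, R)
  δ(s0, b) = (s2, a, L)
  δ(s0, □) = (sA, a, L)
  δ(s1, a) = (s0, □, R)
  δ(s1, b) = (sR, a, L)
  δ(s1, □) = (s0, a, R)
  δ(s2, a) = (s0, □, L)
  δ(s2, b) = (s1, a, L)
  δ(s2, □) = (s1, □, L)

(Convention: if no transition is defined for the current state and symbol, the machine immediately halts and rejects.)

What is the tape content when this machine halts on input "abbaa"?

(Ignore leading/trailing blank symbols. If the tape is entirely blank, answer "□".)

Execution trace:
Initial: [s0]abbaa
Step 1: δ(s0, a) = (sA, □, R) → □[sA]bbaa

The machine reaches the accept state sA and halts.

Final tape (ignoring leading/trailing blanks): bbaa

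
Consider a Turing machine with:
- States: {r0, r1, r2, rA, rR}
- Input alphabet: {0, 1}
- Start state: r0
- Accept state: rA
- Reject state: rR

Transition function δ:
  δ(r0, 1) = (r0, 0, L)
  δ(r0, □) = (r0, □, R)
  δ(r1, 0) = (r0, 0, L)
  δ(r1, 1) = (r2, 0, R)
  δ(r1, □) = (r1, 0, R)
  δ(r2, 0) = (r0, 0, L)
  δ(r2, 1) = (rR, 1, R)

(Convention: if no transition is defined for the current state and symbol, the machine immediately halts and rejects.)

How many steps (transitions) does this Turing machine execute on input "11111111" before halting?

Execution trace:
Initial: [r0]11111111
Step 1: δ(r0, 1) = (r0, 0, L) → [r0]□01111111
Step 2: δ(r0, □) = (r0, □, R) → □[r0]01111111

No transition is defined for δ(r0, 0). By convention the machine halts and rejects.

The machine executed 2 steps before halting.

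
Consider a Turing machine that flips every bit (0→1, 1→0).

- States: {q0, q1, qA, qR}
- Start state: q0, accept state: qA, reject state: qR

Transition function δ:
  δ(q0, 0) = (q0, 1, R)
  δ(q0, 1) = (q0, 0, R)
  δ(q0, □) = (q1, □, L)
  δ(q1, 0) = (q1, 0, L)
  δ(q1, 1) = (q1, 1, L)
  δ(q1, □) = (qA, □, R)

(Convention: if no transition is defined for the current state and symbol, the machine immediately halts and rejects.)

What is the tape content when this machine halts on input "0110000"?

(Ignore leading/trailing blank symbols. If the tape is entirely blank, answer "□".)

Execution trace:
Initial: [q0]0110000
Step 1: δ(q0, 0) = (q0, 1, R) → 1[q0]110000
Step 2: δ(q0, 1) = (q0, 0, R) → 10[q0]10000
Step 3: δ(q0, 1) = (q0, 0, R) → 100[q0]0000
Step 4: δ(q0, 0) = (q0, 1, R) → 1001[q0]000
Step 5: δ(q0, 0) = (q0, 1, R) → 10011[q0]00
Step 6: δ(q0, 0) = (q0, 1, R) → 100111[q0]0
Step 7: δ(q0, 0) = (q0, 1, R) → 1001111[q0]□
Step 8: δ(q0, □) = (q1, □, L) → 100111[q1]1□
Step 9: δ(q1, 1) = (q1, 1, L) → 10011[q1]11□
Step 10: δ(q1, 1) = (q1, 1, L) → 1001[q1]111□
Step 11: δ(q1, 1) = (q1, 1, L) → 100[q1]1111□
Step 12: δ(q1, 1) = (q1, 1, L) → 10[q1]01111□
Step 13: δ(q1, 0) = (q1, 0, L) → 1[q1]001111□
Step 14: δ(q1, 0) = (q1, 0, L) → [q1]1001111□
Step 15: δ(q1, 1) = (q1, 1, L) → [q1]□1001111□
Step 16: δ(q1, □) = (qA, □, R) → □[qA]1001111□

The machine reaches the accept state qA and halts.

Final tape (ignoring leading/trailing blanks): 1001111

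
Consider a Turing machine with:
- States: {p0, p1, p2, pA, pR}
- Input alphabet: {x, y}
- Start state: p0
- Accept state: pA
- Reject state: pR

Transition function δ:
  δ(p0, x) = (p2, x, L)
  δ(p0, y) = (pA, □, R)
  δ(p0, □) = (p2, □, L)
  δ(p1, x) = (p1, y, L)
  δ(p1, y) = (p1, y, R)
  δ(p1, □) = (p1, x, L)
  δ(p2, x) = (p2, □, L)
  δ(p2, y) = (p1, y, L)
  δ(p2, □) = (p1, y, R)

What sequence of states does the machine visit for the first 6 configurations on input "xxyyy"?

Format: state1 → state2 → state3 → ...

Execution trace:
Initial: [p0]xxyyy
Step 1: δ(p0, x) = (p2, x, L) → [p2]□xxyyy
Step 2: δ(p2, □) = (p1, y, R) → y[p1]xxyyy
Step 3: δ(p1, x) = (p1, y, L) → [p1]yyxyyy
Step 4: δ(p1, y) = (p1, y, R) → y[p1]yxyyy
Step 5: δ(p1, y) = (p1, y, R) → yy[p1]xyyy

State sequence: p0 → p2 → p1 → p1 → p1 → p1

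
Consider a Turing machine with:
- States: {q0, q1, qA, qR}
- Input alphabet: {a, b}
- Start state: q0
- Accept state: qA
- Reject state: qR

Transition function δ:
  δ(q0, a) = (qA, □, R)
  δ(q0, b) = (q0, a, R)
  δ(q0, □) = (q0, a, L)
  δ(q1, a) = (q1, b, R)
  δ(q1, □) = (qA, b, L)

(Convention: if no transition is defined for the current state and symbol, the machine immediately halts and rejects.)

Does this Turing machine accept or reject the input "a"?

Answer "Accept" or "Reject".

Execution trace:
Initial: [q0]a
Step 1: δ(q0, a) = (qA, □, R) → □[qA]□

The machine reaches the accept state qA and halts.

Answer: Accept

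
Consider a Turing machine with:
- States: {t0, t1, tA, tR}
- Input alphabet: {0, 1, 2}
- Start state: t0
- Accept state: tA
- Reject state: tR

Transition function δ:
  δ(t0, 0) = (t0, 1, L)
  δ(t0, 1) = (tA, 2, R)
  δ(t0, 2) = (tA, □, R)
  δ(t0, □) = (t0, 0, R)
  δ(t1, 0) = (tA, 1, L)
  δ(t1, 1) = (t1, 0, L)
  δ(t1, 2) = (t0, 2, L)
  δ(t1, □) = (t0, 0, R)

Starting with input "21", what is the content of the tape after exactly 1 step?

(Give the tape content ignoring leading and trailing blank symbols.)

Execution trace:
Initial: [t0]21
Step 1: δ(t0, 2) = (tA, □, R) → □[tA]1

The machine reaches the accept state tA and halts.

After 1 step, the tape (ignoring leading/trailing blanks) is: 1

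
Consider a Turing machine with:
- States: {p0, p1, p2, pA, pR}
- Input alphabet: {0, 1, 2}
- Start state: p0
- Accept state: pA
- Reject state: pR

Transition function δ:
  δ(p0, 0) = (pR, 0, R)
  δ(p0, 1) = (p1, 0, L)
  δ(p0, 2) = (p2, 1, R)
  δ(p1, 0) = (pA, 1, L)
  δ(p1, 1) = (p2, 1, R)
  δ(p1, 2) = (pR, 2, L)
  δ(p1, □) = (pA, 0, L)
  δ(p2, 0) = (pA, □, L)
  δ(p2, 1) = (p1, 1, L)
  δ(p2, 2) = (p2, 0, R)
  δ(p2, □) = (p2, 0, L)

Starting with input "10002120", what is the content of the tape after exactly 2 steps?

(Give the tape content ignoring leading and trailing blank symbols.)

Execution trace:
Initial: [p0]10002120
Step 1: δ(p0, 1) = (p1, 0, L) → [p1]□00002120
Step 2: δ(p1, □) = (pA, 0, L) → [pA]□000002120

The machine reaches the accept state pA and halts.

After 2 steps, the tape (ignoring leading/trailing blanks) is: 000002120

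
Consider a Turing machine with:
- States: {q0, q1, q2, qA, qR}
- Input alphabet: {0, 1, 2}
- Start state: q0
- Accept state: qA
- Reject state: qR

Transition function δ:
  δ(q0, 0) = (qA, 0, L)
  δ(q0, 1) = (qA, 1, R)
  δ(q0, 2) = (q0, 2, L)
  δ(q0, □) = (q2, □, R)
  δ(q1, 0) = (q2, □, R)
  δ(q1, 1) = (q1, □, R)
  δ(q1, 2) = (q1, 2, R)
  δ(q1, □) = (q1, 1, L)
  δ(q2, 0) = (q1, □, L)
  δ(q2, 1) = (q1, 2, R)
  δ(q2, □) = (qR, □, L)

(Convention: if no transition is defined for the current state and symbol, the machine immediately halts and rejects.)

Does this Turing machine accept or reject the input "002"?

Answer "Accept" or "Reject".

Execution trace:
Initial: [q0]002
Step 1: δ(q0, 0) = (qA, 0, L) → [qA]□002

The machine reaches the accept state qA and halts.

Answer: Accept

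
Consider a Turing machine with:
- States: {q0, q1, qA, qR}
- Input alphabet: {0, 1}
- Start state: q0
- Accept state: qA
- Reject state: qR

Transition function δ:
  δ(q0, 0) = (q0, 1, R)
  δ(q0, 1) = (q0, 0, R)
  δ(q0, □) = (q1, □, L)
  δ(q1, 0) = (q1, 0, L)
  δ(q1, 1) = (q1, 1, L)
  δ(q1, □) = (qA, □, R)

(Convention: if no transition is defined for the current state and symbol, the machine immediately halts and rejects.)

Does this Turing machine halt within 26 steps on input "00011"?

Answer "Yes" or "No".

Execution trace:
Initial: [q0]00011
Step 1: δ(q0, 0) = (q0, 1, R) → 1[q0]0011
Step 2: δ(q0, 0) = (q0, 1, R) → 11[q0]011
Step 3: δ(q0, 0) = (q0, 1, R) → 111[q0]11
Step 4: δ(q0, 1) = (q0, 0, R) → 1110[q0]1
Step 5: δ(q0, 1) = (q0, 0, R) → 11100[q0]□
Step 6: δ(q0, □) = (q1, □, L) → 1110[q1]0□
Step 7: δ(q1, 0) = (q1, 0, L) → 111[q1]00□
Step 8: δ(q1, 0) = (q1, 0, L) → 11[q1]100□
Step 9: δ(q1, 1) = (q1, 1, L) → 1[q1]1100□
Step 10: δ(q1, 1) = (q1, 1, L) → [q1]11100□
Step 11: δ(q1, 1) = (q1, 1, L) → [q1]□11100□
Step 12: δ(q1, □) = (qA, □, R) → □[qA]11100□

The machine reaches the accept state qA and halts.
The machine halted after 12 steps (within the 26-step bound).

Answer: Yes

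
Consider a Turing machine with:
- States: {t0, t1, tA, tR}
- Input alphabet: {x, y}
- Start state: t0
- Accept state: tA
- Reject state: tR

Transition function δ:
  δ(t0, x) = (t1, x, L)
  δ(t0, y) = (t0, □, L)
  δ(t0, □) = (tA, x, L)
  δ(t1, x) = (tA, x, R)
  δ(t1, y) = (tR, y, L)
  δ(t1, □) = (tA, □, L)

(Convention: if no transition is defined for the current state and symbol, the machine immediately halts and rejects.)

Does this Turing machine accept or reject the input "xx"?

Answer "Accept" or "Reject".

Execution trace:
Initial: [t0]xx
Step 1: δ(t0, x) = (t1, x, L) → [t1]□xx
Step 2: δ(t1, □) = (tA, □, L) → [tA]□□xx

The machine reaches the accept state tA and halts.

Answer: Accept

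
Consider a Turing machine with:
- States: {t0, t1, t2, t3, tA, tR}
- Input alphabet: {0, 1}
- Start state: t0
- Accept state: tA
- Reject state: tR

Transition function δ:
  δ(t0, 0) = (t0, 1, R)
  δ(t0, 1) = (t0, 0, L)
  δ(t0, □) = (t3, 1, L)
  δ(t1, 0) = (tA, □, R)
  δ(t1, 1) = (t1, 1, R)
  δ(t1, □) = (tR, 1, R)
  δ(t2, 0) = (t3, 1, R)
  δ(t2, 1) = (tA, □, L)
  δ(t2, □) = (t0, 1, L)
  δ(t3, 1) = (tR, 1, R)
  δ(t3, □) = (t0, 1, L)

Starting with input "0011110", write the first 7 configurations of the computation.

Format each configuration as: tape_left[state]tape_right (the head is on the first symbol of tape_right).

Transitions applied:
Step 1: δ(t0, 0) = (t0, 1, R)
Step 2: δ(t0, 0) = (t0, 1, R)
Step 3: δ(t0, 1) = (t0, 0, L)
Step 4: δ(t0, 1) = (t0, 0, L)
Step 5: δ(t0, 1) = (t0, 0, L)
Step 6: δ(t0, □) = (t3, 1, L)

The first 7 configurations are:
[t0]0011110 ⊢ 1[t0]011110 ⊢ 11[t0]11110 ⊢ 1[t0]101110 ⊢ [t0]1001110 ⊢ [t0]□0001110 ⊢ [t3]□10001110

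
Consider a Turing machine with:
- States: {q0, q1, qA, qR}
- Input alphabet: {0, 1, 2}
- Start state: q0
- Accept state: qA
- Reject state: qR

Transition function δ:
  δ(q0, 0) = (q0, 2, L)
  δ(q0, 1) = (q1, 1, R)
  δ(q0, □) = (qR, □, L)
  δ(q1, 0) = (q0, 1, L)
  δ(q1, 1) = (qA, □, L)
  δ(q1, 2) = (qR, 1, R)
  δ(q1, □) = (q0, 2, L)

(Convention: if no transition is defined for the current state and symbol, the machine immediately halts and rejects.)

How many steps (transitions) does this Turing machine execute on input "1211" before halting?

Execution trace:
Initial: [q0]1211
Step 1: δ(q0, 1) = (q1, 1, R) → 1[q1]211
Step 2: δ(q1, 2) = (qR, 1, R) → 11[qR]11

The machine reaches the reject state qR and halts.

The machine executed 2 steps before halting.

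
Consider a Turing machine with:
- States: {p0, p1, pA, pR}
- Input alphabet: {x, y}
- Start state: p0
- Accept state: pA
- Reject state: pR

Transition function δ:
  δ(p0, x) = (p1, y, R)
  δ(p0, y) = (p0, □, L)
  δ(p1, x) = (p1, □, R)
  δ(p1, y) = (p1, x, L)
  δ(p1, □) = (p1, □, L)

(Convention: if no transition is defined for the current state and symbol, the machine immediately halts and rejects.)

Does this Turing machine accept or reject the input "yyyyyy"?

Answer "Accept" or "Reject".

Execution trace:
Initial: [p0]yyyyyy
Step 1: δ(p0, y) = (p0, □, L) → [p0]□□yyyyy

No transition is defined for δ(p0, □). By convention the machine halts and rejects.

Answer: Reject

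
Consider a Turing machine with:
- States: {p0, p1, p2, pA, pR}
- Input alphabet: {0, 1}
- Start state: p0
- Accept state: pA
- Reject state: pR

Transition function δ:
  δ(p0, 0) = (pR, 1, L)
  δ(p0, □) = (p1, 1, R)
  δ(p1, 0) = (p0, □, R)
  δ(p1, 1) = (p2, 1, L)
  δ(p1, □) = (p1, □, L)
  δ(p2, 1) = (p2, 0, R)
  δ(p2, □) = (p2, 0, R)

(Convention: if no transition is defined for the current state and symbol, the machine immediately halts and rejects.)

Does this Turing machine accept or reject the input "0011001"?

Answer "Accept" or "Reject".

Execution trace:
Initial: [p0]0011001
Step 1: δ(p0, 0) = (pR, 1, L) → [pR]□1011001

The machine reaches the reject state pR and halts.

Answer: Reject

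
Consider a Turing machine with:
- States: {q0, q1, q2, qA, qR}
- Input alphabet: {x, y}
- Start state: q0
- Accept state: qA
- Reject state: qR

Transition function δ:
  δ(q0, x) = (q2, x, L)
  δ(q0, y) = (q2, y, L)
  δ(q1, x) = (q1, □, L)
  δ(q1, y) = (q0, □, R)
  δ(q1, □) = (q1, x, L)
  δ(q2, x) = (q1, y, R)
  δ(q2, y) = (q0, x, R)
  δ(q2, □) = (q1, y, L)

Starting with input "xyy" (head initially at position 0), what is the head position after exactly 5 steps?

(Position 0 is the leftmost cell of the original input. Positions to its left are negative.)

Execution trace (head position shown):
Step 0: [q0]xyy  (head at position 0)
Step 1: move left → [q2]□xyy  (head at position -1)
Step 2: move left → [q1]□yxyy  (head at position -2)
Step 3: move left → [q1]□xyxyy  (head at position -3)
Step 4: move left → [q1]□xxyxyy  (head at position -4)
Step 5: move left → [q1]□xxxyxyy  (head at position -5)

After 5 steps, the head is at position -5.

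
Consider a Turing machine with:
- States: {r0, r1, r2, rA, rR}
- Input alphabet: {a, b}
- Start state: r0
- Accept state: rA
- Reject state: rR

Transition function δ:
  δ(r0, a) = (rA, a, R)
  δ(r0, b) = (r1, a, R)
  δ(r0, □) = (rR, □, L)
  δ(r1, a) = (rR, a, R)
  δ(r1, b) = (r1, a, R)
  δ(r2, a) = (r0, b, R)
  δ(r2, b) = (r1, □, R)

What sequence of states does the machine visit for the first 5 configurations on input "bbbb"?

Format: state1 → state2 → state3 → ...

Execution trace:
Initial: [r0]bbbb
Step 1: δ(r0, b) = (r1, a, R) → a[r1]bbb
Step 2: δ(r1, b) = (r1, a, R) → aa[r1]bb
Step 3: δ(r1, b) = (r1, a, R) → aaa[r1]b
Step 4: δ(r1, b) = (r1, a, R) → aaaa[r1]□

No transition is defined for δ(r1, □). By convention the machine halts and rejects.

State sequence: r0 → r1 → r1 → r1 → r1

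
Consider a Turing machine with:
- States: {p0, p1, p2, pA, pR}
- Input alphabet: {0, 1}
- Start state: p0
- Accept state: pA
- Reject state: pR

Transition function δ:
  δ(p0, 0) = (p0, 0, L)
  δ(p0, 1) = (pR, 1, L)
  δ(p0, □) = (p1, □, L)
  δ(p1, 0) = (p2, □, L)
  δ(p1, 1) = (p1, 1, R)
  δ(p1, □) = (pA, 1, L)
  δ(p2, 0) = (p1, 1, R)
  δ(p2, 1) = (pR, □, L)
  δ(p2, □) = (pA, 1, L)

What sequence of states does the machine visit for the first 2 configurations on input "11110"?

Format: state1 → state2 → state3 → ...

Execution trace:
Initial: [p0]11110
Step 1: δ(p0, 1) = (pR, 1, L) → [pR]□11110

The machine reaches the reject state pR and halts.

State sequence: p0 → pR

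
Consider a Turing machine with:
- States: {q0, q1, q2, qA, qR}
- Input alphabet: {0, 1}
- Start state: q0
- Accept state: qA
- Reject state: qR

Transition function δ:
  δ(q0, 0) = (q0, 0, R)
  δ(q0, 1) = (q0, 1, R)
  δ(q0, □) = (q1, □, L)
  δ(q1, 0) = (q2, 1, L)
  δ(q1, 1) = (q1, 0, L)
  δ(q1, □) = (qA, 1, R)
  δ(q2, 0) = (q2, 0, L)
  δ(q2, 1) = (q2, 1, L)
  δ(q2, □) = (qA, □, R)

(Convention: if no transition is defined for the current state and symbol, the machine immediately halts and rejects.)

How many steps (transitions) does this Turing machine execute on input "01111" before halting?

Execution trace:
Initial: [q0]01111
Step 1: δ(q0, 0) = (q0, 0, R) → 0[q0]1111
Step 2: δ(q0, 1) = (q0, 1, R) → 01[q0]111
Step 3: δ(q0, 1) = (q0, 1, R) → 011[q0]11
Step 4: δ(q0, 1) = (q0, 1, R) → 0111[q0]1
Step 5: δ(q0, 1) = (q0, 1, R) → 01111[q0]□
Step 6: δ(q0, □) = (q1, □, L) → 0111[q1]1□
Step 7: δ(q1, 1) = (q1, 0, L) → 011[q1]10□
Step 8: δ(q1, 1) = (q1, 0, L) → 01[q1]100□
Step 9: δ(q1, 1) = (q1, 0, L) → 0[q1]1000□
Step 10: δ(q1, 1) = (q1, 0, L) → [q1]00000□
Step 11: δ(q1, 0) = (q2, 1, L) → [q2]□10000□
Step 12: δ(q2, □) = (qA, □, R) → □[qA]10000□

The machine reaches the accept state qA and halts.

The machine executed 12 steps before halting.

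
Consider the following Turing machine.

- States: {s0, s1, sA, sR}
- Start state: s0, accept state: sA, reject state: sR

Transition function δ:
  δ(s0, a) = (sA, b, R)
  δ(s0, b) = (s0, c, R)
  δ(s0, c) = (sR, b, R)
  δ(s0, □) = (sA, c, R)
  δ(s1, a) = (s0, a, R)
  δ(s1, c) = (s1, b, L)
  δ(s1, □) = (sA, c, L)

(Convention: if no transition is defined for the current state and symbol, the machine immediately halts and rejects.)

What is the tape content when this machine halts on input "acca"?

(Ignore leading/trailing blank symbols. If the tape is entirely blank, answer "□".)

Execution trace:
Initial: [s0]acca
Step 1: δ(s0, a) = (sA, b, R) → b[sA]cca

The machine reaches the accept state sA and halts.

Final tape (ignoring leading/trailing blanks): bcca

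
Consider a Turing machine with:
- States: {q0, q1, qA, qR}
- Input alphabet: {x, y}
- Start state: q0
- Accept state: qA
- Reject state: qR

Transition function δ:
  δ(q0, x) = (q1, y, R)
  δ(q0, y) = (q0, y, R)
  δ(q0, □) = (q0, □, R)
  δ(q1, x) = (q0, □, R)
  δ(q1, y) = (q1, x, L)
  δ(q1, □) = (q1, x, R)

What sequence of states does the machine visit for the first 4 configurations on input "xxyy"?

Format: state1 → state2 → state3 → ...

Execution trace:
Initial: [q0]xxyy
Step 1: δ(q0, x) = (q1, y, R) → y[q1]xyy
Step 2: δ(q1, x) = (q0, □, R) → y□[q0]yy
Step 3: δ(q0, y) = (q0, y, R) → y□y[q0]y

State sequence: q0 → q1 → q0 → q0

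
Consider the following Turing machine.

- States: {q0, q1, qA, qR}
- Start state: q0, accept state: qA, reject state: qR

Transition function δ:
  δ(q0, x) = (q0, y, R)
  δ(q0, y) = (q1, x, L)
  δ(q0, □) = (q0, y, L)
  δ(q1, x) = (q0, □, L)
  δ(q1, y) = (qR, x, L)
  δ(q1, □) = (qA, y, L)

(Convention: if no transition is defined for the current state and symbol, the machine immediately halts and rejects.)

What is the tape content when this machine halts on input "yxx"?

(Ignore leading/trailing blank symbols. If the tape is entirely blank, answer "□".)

Execution trace:
Initial: [q0]yxx
Step 1: δ(q0, y) = (q1, x, L) → [q1]□xxx
Step 2: δ(q1, □) = (qA, y, L) → [qA]□yxxx

The machine reaches the accept state qA and halts.

Final tape (ignoring leading/trailing blanks): yxxx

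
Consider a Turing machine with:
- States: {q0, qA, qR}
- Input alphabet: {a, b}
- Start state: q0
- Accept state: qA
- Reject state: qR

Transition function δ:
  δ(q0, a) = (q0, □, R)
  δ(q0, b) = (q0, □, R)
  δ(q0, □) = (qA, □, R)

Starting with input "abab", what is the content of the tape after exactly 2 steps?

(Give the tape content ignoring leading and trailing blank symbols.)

Execution trace:
Initial: [q0]abab
Step 1: δ(q0, a) = (q0, □, R) → □[q0]bab
Step 2: δ(q0, b) = (q0, □, R) → □□[q0]ab

After 2 steps, the tape (ignoring leading/trailing blanks) is: ab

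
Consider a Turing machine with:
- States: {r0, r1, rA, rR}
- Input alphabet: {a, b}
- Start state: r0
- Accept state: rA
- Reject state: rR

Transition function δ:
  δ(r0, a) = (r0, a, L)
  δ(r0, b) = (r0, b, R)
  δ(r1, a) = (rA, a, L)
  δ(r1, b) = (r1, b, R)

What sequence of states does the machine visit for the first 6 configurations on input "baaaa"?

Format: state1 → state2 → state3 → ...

Execution trace:
Initial: [r0]baaaa
Step 1: δ(r0, b) = (r0, b, R) → b[r0]aaaa
Step 2: δ(r0, a) = (r0, a, L) → [r0]baaaa
Step 3: δ(r0, b) = (r0, b, R) → b[r0]aaaa
Step 4: δ(r0, a) = (r0, a, L) → [r0]baaaa
Step 5: δ(r0, b) = (r0, b, R) → b[r0]aaaa

State sequence: r0 → r0 → r0 → r0 → r0 → r0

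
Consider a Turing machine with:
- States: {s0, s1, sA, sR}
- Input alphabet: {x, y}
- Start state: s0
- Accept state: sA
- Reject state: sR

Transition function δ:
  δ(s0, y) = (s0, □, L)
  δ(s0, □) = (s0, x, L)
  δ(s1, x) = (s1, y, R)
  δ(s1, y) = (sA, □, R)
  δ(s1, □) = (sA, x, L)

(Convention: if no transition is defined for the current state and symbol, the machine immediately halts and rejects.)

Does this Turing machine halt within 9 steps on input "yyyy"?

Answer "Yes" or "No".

Execution trace:
Initial: [s0]yyyy
Step 1: δ(s0, y) = (s0, □, L) → [s0]□□yyy
Step 2: δ(s0, □) = (s0, x, L) → [s0]□x□yyy
Step 3: δ(s0, □) = (s0, x, L) → [s0]□xx□yyy
Step 4: δ(s0, □) = (s0, x, L) → [s0]□xxx□yyy
Step 5: δ(s0, □) = (s0, x, L) → [s0]□xxxx□yyy
Step 6: δ(s0, □) = (s0, x, L) → [s0]□xxxxx□yyy
Step 7: δ(s0, □) = (s0, x, L) → [s0]□xxxxxx□yyy
Step 8: δ(s0, □) = (s0, x, L) → [s0]□xxxxxxx□yyy
Step 9: δ(s0, □) = (s0, x, L) → [s0]□xxxxxxxx□yyy

The machine has not reached a halting state after 9 steps.
The machine did not halt within the 9-step bound.

Answer: No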